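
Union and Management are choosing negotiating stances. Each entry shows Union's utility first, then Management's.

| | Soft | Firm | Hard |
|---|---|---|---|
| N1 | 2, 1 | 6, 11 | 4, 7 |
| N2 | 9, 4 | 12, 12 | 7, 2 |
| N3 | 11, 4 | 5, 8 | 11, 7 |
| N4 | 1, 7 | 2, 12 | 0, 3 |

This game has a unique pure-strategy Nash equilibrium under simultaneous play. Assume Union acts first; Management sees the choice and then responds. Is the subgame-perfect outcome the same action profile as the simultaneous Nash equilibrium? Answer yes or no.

Management best-responds to each possible Union move:
- N1: BR = Firm, leader payoff 6.
- N2: BR = Firm, leader payoff 12.
- N3: BR = Firm, leader payoff 5.
- N4: BR = Firm, leader payoff 2.
Maximizing over 6, 12, 5, 2, Union chooses N2. Subgame-perfect outcome: (N2, Firm) with payoffs (12, 12).
Under simultaneous play:
Union's best replies: Soft→N3; Firm→N2; Hard→N3.
Management's best replies: N1→Firm; N2→Firm; N3→Firm; N4→Firm.
The unique mutual best reply is (N2, Firm), giving (12, 12).
Sequential outcome (N2, Firm) coincides with the Nash profile (N2, Firm).

yes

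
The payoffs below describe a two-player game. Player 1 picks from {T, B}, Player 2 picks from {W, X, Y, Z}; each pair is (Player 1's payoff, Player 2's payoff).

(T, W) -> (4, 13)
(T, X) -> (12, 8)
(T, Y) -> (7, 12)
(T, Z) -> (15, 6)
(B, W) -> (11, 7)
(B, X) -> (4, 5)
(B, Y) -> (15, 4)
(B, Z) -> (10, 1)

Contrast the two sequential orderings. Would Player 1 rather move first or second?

second

If Player 1 leads: Player 2's best replies are T→W, B→W; Player 1's induced payoffs 4, 11; outcome (B, W), payoffs (11, 7).
If Player 2 leads: Player 1's best replies are W→B, X→T, Y→B, Z→T; Player 2's induced payoffs 7, 8, 4, 6; outcome (T, X), payoffs (12, 8).
Player 1 gets 11 moving first and 12 moving second, so Player 1 prefers to move second.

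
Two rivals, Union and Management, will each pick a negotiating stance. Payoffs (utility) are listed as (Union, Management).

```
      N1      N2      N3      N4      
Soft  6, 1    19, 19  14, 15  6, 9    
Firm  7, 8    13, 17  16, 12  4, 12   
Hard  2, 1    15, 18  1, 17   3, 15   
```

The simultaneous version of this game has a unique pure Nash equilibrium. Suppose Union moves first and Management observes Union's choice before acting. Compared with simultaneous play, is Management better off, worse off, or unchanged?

unchanged

Work backward from Management's decision.
- Soft: Management compares 1, 19, 15, 9 and picks N2; Union would get 19.
- Firm: Management compares 8, 17, 12, 12 and picks N2; Union would get 13.
- Hard: Management compares 1, 18, 17, 15 and picks N2; Union would get 15.
Union's induced payoffs are 19, 13, 15, so Union commits to Soft. Subgame-perfect outcome: (Soft, N2) with payoffs (19, 19).
For the simultaneous game, intersect best replies.
Union's best replies: N1→Firm; N2→Soft; N3→Firm; N4→Soft.
Management's best replies: Soft→N2; Firm→N2; Hard→N2.
The unique mutual best reply is (Soft, N2), giving (19, 19).
Management earns 19 sequentially versus 19 at the Nash outcome: unchanged.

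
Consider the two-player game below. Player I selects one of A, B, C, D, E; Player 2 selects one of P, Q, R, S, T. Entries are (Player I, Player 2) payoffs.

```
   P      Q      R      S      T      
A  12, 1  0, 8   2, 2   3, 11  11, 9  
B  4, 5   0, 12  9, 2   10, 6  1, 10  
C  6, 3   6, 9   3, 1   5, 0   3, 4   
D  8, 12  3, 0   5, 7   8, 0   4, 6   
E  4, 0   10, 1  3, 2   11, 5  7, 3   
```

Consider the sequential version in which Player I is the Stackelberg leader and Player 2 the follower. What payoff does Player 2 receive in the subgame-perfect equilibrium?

Work backward from Player 2's decision.
- A: Player 2 compares 1, 8, 2, 11, 9 and picks S; Player I would get 3.
- B: Player 2 compares 5, 12, 2, 6, 10 and picks Q; Player I would get 0.
- C: Player 2 compares 3, 9, 1, 0, 4 and picks Q; Player I would get 6.
- D: Player 2 compares 12, 0, 7, 0, 6 and picks P; Player I would get 8.
- E: Player 2 compares 0, 1, 2, 5, 3 and picks S; Player I would get 11.
Player I's induced payoffs are 3, 0, 6, 8, 11, so Player I commits to E. Subgame-perfect outcome: (E, S) with payoffs (11, 5).

5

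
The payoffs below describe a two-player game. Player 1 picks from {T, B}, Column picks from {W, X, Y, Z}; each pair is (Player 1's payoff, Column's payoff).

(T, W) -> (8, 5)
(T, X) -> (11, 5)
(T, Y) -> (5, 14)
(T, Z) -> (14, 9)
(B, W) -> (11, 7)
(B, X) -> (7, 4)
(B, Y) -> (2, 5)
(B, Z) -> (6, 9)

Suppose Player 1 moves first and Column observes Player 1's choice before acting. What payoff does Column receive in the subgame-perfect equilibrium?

Backward induction with Player 1 moving first.
- T → Column plays Y (best of 5, 5, 14, 9); Player 1 gets 5.
- B → Column plays Z (best of 7, 4, 5, 9); Player 1 gets 6.
Player 1's induced payoffs are 5, 6, so Player 1 commits to B. Subgame-perfect outcome: (B, Z) with payoffs (6, 9).

9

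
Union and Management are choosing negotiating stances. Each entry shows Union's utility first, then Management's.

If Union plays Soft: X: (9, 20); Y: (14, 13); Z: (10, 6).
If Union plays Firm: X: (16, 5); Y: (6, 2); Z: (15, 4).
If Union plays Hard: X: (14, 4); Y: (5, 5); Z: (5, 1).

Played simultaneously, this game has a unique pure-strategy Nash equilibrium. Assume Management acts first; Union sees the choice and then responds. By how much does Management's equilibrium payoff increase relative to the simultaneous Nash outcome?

8

Union best-responds to each possible Management move:
- X → Union plays Firm (best of 9, 16, 14); Management gets 5.
- Y → Union plays Soft (best of 14, 6, 5); Management gets 13.
- Z → Union plays Firm (best of 10, 15, 5); Management gets 4.
Maximizing over 5, 13, 4, Management chooses Y. Subgame-perfect outcome: (Soft, Y) with payoffs (14, 13).
Under simultaneous play:
Union's best replies: X→Firm; Y→Soft; Z→Firm.
Management's best replies: Soft→X; Firm→X; Hard→Y.
The unique mutual best reply is (Firm, X), giving (16, 5).
Management's commitment gain: 13 − 5 = 8.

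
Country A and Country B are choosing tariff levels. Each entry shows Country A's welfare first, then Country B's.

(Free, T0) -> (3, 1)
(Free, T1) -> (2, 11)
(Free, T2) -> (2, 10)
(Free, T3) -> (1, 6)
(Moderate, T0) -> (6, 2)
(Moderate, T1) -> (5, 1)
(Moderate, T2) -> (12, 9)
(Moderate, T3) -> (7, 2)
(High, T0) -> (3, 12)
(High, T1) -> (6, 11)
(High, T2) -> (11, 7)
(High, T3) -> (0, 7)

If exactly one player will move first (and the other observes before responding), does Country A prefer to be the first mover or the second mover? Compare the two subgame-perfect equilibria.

If Country A leads: Country B's best replies are Free→T1, Moderate→T2, High→T0; Country A's induced payoffs 2, 12, 3; outcome (Moderate, T2), payoffs (12, 9).
If Country B leads: Country A's best replies are T0→Moderate, T1→High, T2→Moderate, T3→Moderate; Country B's induced payoffs 2, 11, 9, 2; outcome (High, T1), payoffs (6, 11).
Country A gets 12 moving first and 6 moving second, so Country A prefers to move first.

first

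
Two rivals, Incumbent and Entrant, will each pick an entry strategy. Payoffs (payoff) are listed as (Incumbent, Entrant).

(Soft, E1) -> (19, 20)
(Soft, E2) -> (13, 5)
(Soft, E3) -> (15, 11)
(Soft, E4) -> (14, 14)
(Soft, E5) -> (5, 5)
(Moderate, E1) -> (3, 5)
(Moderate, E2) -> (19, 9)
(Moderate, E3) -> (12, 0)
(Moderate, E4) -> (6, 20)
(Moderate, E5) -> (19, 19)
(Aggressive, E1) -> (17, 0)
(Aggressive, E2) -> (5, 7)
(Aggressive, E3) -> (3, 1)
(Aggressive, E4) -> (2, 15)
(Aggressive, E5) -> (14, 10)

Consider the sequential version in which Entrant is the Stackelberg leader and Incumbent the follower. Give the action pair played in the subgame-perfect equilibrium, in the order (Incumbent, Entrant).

Backward induction with Entrant moving first.
- E1: BR = Soft, leader payoff 20.
- E2: BR = Moderate, leader payoff 9.
- E3: BR = Soft, leader payoff 11.
- E4: BR = Soft, leader payoff 14.
- E5: BR = Moderate, leader payoff 19.
Among 20, 9, 11, 14, 19, the best is 20 at E1. Subgame-perfect outcome: (Soft, E1) with payoffs (19, 20).

(Soft, E1)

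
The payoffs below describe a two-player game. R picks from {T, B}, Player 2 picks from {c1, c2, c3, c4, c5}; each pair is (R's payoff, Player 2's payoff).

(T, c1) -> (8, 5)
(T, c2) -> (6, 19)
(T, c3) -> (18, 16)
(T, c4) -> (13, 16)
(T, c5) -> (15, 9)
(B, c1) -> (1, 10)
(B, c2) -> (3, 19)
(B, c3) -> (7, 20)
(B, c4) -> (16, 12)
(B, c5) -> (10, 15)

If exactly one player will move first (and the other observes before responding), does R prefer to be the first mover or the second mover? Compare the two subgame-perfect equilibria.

first

If R leads: Player 2's best replies are T→c2, B→c3; R's induced payoffs 6, 7; outcome (B, c3), payoffs (7, 20).
If Player 2 leads: R's best replies are c1→T, c2→T, c3→T, c4→B, c5→T; Player 2's induced payoffs 5, 19, 16, 12, 9; outcome (T, c2), payoffs (6, 19).
R gets 7 moving first and 6 moving second, so R prefers to move first.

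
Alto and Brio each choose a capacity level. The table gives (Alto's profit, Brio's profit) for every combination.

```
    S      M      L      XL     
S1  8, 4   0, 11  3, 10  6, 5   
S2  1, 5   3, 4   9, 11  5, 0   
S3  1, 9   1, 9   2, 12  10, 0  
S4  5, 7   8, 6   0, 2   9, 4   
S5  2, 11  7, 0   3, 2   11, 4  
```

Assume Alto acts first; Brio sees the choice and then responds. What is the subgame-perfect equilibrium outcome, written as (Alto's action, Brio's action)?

(S2, L)

Solve by backward induction (Alto leads).
- S1: Brio compares 4, 11, 10, 5 and picks M; Alto would get 0.
- S2: Brio compares 5, 4, 11, 0 and picks L; Alto would get 9.
- S3: Brio compares 9, 9, 12, 0 and picks L; Alto would get 2.
- S4: Brio compares 7, 6, 2, 4 and picks S; Alto would get 5.
- S5: Brio compares 11, 0, 2, 4 and picks S; Alto would get 2.
Among 0, 9, 2, 5, 2, the best is 9 at S2. Subgame-perfect outcome: (S2, L) with payoffs (9, 11).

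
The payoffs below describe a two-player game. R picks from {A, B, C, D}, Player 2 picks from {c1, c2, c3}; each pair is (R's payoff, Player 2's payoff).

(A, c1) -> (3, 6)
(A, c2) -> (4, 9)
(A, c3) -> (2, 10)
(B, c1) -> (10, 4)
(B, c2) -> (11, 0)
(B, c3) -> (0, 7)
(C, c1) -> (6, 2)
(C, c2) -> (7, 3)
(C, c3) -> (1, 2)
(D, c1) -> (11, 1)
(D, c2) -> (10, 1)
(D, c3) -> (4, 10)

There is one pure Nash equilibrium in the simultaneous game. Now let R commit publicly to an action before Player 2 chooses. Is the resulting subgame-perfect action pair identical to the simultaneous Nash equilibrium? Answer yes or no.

Backward induction with R moving first.
- A: BR = c3, leader payoff 2.
- B: BR = c3, leader payoff 0.
- C: BR = c2, leader payoff 7.
- D: BR = c3, leader payoff 4.
R's induced payoffs are 2, 0, 7, 4, so R commits to C. Subgame-perfect outcome: (C, c2) with payoffs (7, 3).
Now find the simultaneous Nash equilibrium.
R's best replies: c1→D; c2→B; c3→D.
Player 2's best replies: A→c3; B→c3; C→c2; D→c3.
The unique mutual best reply is (D, c3), giving (4, 10).
Sequential outcome (C, c2) differs from the Nash profile (D, c3).

no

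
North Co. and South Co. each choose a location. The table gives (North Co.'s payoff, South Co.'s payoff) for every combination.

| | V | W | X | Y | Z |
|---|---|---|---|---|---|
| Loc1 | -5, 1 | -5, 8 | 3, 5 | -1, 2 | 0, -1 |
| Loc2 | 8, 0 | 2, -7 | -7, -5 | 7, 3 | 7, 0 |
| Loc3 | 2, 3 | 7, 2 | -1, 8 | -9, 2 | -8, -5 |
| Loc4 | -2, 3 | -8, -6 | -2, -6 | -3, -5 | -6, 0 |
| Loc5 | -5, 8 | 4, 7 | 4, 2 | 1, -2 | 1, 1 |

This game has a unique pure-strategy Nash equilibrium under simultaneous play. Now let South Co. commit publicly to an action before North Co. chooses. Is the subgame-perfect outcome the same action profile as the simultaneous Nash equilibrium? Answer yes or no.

yes

Solve by backward induction (South Co. leads).
- V: BR = Loc2, leader payoff 0.
- W: BR = Loc3, leader payoff 2.
- X: BR = Loc5, leader payoff 2.
- Y: BR = Loc2, leader payoff 3.
- Z: BR = Loc2, leader payoff 0.
Maximizing over 0, 2, 2, 3, 0, South Co. chooses Y. Subgame-perfect outcome: (Loc2, Y) with payoffs (7, 3).
For the simultaneous game, intersect best replies.
North Co.'s best replies: V→Loc2; W→Loc3; X→Loc5; Y→Loc2; Z→Loc2.
South Co.'s best replies: Loc1→W; Loc2→Y; Loc3→X; Loc4→V; Loc5→V.
The unique mutual best reply is (Loc2, Y), giving (7, 3).
Sequential outcome (Loc2, Y) coincides with the Nash profile (Loc2, Y).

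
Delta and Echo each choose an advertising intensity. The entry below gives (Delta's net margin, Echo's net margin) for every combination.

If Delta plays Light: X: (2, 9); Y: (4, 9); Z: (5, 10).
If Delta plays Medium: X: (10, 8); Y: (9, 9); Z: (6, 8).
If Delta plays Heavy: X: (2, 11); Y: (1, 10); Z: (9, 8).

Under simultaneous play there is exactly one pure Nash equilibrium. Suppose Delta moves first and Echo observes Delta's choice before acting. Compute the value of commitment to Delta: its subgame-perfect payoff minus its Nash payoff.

Echo best-responds to each possible Delta move:
- Light: BR = Z, leader payoff 5.
- Medium: BR = Y, leader payoff 9.
- Heavy: BR = X, leader payoff 2.
Delta's induced payoffs are 5, 9, 2, so Delta commits to Medium. Subgame-perfect outcome: (Medium, Y) with payoffs (9, 9).
Now find the simultaneous Nash equilibrium.
Delta's best replies: X→Medium; Y→Medium; Z→Heavy.
Echo's best replies: Light→Z; Medium→Y; Heavy→X.
Only (Medium, Y) has each player best-responding; Nash payoffs (9, 9).
Delta's commitment gain: 9 − 9 = 0.

0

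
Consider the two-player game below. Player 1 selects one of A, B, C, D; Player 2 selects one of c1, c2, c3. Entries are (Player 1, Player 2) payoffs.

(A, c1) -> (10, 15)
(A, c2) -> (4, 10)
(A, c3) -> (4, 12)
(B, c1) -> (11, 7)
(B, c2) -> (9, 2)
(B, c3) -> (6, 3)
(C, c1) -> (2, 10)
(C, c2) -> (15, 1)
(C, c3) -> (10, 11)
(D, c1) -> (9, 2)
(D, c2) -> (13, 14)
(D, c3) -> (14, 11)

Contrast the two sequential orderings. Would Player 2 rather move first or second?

second

If Player 1 leads: Player 2's best replies are A→c1, B→c1, C→c3, D→c2; Player 1's induced payoffs 10, 11, 10, 13; outcome (D, c2), payoffs (13, 14).
If Player 2 leads: Player 1's best replies are c1→B, c2→C, c3→D; Player 2's induced payoffs 7, 1, 11; outcome (D, c3), payoffs (14, 11).
Player 2 gets 11 moving first and 14 moving second, so Player 2 prefers to move second.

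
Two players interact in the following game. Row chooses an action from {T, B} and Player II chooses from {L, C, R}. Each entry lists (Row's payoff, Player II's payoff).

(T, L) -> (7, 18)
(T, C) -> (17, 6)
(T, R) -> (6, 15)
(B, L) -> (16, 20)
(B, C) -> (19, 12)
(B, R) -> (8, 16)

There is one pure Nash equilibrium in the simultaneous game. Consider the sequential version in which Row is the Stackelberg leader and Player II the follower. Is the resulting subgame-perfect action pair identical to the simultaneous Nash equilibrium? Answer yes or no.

Solve by backward induction (Row leads).
- T → Player II plays L (best of 18, 6, 15); Row gets 7.
- B → Player II plays L (best of 20, 12, 16); Row gets 16.
Maximizing over 7, 16, Row chooses B. Subgame-perfect outcome: (B, L) with payoffs (16, 20).
Under simultaneous play:
Row's best replies: L→B; C→B; R→B.
Player II's best replies: T→L; B→L.
Only (B, L) has each player best-responding; Nash payoffs (16, 20).
Sequential outcome (B, L) coincides with the Nash profile (B, L).

yes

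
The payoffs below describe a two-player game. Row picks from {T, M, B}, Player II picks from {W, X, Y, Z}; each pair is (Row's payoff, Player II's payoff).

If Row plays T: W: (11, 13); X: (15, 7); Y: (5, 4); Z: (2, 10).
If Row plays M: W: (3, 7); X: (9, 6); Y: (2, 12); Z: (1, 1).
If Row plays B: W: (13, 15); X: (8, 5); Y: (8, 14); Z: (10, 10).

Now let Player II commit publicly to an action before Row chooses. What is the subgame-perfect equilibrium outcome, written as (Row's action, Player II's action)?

Work backward from Row's decision.
- W: Row compares 11, 3, 13 and picks B; Player II would get 15.
- X: Row compares 15, 9, 8 and picks T; Player II would get 7.
- Y: Row compares 5, 2, 8 and picks B; Player II would get 14.
- Z: Row compares 2, 1, 10 and picks B; Player II would get 10.
Among 15, 7, 14, 10, the best is 15 at W. Subgame-perfect outcome: (B, W) with payoffs (13, 15).

(B, W)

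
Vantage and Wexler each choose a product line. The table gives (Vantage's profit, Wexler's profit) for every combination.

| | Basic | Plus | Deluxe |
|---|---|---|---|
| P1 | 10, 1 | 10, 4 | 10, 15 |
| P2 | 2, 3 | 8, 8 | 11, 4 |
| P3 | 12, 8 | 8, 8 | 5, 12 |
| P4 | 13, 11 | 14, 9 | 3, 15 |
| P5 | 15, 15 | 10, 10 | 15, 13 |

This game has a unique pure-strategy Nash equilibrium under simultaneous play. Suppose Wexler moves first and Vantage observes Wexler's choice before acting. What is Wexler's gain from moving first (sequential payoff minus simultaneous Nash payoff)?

Work backward from Vantage's decision.
- Basic: Vantage compares 10, 2, 12, 13, 15 and picks P5; Wexler would get 15.
- Plus: Vantage compares 10, 8, 8, 14, 10 and picks P4; Wexler would get 9.
- Deluxe: Vantage compares 10, 11, 5, 3, 15 and picks P5; Wexler would get 13.
Among 15, 9, 13, the best is 15 at Basic. Subgame-perfect outcome: (P5, Basic) with payoffs (15, 15).
Under simultaneous play:
Vantage's best replies: Basic→P5; Plus→P4; Deluxe→P5.
Wexler's best replies: P1→Deluxe; P2→Plus; P3→Deluxe; P4→Deluxe; P5→Basic.
Only (P5, Basic) has each player best-responding; Nash payoffs (15, 15).
Wexler's commitment gain: 15 − 15 = 0.

0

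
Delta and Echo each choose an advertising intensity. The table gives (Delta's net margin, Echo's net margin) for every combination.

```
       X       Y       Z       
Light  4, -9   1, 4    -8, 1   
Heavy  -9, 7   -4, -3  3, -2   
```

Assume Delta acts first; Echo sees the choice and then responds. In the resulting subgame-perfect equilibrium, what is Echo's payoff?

Backward induction with Delta moving first.
- Light: BR = Y, leader payoff 1.
- Heavy: BR = X, leader payoff -9.
Maximizing over 1, -9, Delta chooses Light. Subgame-perfect outcome: (Light, Y) with payoffs (1, 4).

4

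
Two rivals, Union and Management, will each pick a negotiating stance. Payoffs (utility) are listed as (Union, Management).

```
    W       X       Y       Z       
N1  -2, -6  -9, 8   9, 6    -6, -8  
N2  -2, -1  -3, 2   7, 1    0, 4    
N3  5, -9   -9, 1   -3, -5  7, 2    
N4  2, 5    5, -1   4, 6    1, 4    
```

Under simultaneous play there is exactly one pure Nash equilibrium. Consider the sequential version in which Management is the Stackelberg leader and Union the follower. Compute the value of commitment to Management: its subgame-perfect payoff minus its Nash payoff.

Backward induction with Management moving first.
- W: Union compares -2, -2, 5, 2 and picks N3; Management would get -9.
- X: Union compares -9, -3, -9, 5 and picks N4; Management would get -1.
- Y: Union compares 9, 7, -3, 4 and picks N1; Management would get 6.
- Z: Union compares -6, 0, 7, 1 and picks N3; Management would get 2.
Management's induced payoffs are -9, -1, 6, 2, so Management commits to Y. Subgame-perfect outcome: (N1, Y) with payoffs (9, 6).
Now find the simultaneous Nash equilibrium.
Union's best replies: W→N3; X→N4; Y→N1; Z→N3.
Management's best replies: N1→X; N2→Z; N3→Z; N4→Y.
The unique mutual best reply is (N3, Z), giving (7, 2).
Management's commitment gain: 6 − 2 = 4.

4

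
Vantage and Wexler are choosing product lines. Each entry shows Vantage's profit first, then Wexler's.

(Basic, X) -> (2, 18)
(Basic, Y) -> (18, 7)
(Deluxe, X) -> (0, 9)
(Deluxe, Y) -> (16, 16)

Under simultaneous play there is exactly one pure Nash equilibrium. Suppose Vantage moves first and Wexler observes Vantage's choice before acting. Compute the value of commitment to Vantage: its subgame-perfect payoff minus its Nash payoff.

Work backward from Wexler's decision.
- Basic: BR = X, leader payoff 2.
- Deluxe: BR = Y, leader payoff 16.
Maximizing over 2, 16, Vantage chooses Deluxe. Subgame-perfect outcome: (Deluxe, Y) with payoffs (16, 16).
Now find the simultaneous Nash equilibrium.
Vantage's best replies: X→Basic; Y→Basic.
Wexler's best replies: Basic→X; Deluxe→Y.
The unique mutual best reply is (Basic, X), giving (2, 18).
Vantage's commitment gain: 16 − 2 = 14.

14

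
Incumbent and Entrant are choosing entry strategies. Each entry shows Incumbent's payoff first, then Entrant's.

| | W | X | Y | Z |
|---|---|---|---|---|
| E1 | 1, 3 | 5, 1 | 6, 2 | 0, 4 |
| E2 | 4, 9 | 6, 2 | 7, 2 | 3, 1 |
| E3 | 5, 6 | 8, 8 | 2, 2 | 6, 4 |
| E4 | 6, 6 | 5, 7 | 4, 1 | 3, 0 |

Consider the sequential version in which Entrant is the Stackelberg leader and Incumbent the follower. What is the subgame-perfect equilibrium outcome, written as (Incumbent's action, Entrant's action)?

Solve by backward induction (Entrant leads).
- W: BR = E4, leader payoff 6.
- X: BR = E3, leader payoff 8.
- Y: BR = E2, leader payoff 2.
- Z: BR = E3, leader payoff 4.
Entrant's induced payoffs are 6, 8, 2, 4, so Entrant commits to X. Subgame-perfect outcome: (E3, X) with payoffs (8, 8).

(E3, X)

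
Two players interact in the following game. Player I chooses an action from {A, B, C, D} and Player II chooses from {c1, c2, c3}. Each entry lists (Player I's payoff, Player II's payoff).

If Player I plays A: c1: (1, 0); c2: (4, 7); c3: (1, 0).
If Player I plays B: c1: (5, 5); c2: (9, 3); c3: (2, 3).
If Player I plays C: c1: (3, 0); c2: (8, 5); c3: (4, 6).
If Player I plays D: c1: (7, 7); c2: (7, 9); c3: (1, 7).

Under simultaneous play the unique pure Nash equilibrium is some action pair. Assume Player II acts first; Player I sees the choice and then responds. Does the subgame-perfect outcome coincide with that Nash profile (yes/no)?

no

Work backward from Player I's decision.
- c1 → Player I plays D (best of 1, 5, 3, 7); Player II gets 7.
- c2 → Player I plays B (best of 4, 9, 8, 7); Player II gets 3.
- c3 → Player I plays C (best of 1, 2, 4, 1); Player II gets 6.
Player II's induced payoffs are 7, 3, 6, so Player II commits to c1. Subgame-perfect outcome: (D, c1) with payoffs (7, 7).
Now find the simultaneous Nash equilibrium.
Player I's best replies: c1→D; c2→B; c3→C.
Player II's best replies: A→c2; B→c1; C→c3; D→c2.
The unique mutual best reply is (C, c3), giving (4, 6).
Sequential outcome (D, c1) differs from the Nash profile (C, c3).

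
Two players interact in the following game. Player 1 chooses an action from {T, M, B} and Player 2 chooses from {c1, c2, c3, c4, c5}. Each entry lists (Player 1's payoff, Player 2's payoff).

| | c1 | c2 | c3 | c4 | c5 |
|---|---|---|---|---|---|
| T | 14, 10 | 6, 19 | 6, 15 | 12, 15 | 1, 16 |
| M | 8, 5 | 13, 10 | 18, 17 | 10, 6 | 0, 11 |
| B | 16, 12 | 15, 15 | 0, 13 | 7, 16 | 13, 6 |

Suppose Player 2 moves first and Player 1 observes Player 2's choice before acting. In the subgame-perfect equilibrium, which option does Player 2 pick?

c3

Backward induction with Player 2 moving first.
- c1: BR = B, leader payoff 12.
- c2: BR = B, leader payoff 15.
- c3: BR = M, leader payoff 17.
- c4: BR = T, leader payoff 15.
- c5: BR = B, leader payoff 6.
Player 2's induced payoffs are 12, 15, 17, 15, 6, so Player 2 commits to c3. Subgame-perfect outcome: (M, c3) with payoffs (18, 17).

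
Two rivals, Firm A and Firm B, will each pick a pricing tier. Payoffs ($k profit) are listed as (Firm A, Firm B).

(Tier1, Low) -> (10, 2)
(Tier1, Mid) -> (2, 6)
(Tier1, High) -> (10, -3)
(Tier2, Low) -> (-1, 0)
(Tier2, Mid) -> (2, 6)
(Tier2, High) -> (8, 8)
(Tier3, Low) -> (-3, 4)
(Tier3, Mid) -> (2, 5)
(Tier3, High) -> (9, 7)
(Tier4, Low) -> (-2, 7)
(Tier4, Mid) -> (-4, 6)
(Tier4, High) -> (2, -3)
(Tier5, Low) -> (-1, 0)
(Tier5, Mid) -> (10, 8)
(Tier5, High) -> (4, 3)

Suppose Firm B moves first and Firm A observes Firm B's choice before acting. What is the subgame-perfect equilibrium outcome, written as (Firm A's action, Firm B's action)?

Backward induction with Firm B moving first.
- Low: Firm A compares 10, -1, -3, -2, -1 and picks Tier1; Firm B would get 2.
- Mid: Firm A compares 2, 2, 2, -4, 10 and picks Tier5; Firm B would get 8.
- High: Firm A compares 10, 8, 9, 2, 4 and picks Tier1; Firm B would get -3.
Among 2, 8, -3, the best is 8 at Mid. Subgame-perfect outcome: (Tier5, Mid) with payoffs (10, 8).

(Tier5, Mid)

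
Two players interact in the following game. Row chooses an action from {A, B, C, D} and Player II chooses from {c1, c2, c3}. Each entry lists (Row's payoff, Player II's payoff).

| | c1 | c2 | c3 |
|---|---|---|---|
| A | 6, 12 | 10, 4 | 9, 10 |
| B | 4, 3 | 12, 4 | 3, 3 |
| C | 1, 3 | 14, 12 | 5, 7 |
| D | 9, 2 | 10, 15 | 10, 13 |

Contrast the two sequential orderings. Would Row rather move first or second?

If Row leads: Player II's best replies are A→c1, B→c2, C→c2, D→c2; Row's induced payoffs 6, 12, 14, 10; outcome (C, c2), payoffs (14, 12).
If Player II leads: Row's best replies are c1→D, c2→C, c3→D; Player II's induced payoffs 2, 12, 13; outcome (D, c3), payoffs (10, 13).
Row gets 14 moving first and 10 moving second, so Row prefers to move first.

first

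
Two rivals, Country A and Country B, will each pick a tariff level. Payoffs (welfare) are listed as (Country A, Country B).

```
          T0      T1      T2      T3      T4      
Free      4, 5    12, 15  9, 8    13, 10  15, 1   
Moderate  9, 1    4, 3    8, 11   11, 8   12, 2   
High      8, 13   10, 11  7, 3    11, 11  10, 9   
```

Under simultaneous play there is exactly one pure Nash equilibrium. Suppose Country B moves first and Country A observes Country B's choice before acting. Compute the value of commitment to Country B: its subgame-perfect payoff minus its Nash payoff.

0

Solve by backward induction (Country B leads).
- T0 → Country A plays Moderate (best of 4, 9, 8); Country B gets 1.
- T1 → Country A plays Free (best of 12, 4, 10); Country B gets 15.
- T2 → Country A plays Free (best of 9, 8, 7); Country B gets 8.
- T3 → Country A plays Free (best of 13, 11, 11); Country B gets 10.
- T4 → Country A plays Free (best of 15, 12, 10); Country B gets 1.
Country B's induced payoffs are 1, 15, 8, 10, 1, so Country B commits to T1. Subgame-perfect outcome: (Free, T1) with payoffs (12, 15).
For the simultaneous game, intersect best replies.
Country A's best replies: T0→Moderate; T1→Free; T2→Free; T3→Free; T4→Free.
Country B's best replies: Free→T1; Moderate→T2; High→T0.
The unique mutual best reply is (Free, T1), giving (12, 15).
Country B's commitment gain: 15 − 15 = 0.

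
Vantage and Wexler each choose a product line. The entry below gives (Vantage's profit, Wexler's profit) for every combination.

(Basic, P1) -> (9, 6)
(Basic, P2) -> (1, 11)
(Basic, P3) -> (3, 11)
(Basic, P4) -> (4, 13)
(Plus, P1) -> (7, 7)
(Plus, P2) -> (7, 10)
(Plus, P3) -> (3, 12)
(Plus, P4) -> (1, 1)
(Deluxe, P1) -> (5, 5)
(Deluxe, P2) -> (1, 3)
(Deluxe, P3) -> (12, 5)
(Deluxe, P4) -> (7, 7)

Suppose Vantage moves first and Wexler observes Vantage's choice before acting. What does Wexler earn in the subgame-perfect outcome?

7

Wexler best-responds to each possible Vantage move:
- Basic: BR = P4, leader payoff 4.
- Plus: BR = P3, leader payoff 3.
- Deluxe: BR = P4, leader payoff 7.
Among 4, 3, 7, the best is 7 at Deluxe. Subgame-perfect outcome: (Deluxe, P4) with payoffs (7, 7).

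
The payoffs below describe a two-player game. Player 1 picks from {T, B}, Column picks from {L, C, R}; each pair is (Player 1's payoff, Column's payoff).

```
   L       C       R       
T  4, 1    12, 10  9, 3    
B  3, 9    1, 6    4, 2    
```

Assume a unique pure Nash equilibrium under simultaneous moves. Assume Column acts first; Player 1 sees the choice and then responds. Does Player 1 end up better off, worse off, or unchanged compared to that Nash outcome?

unchanged

Backward induction with Column moving first.
- L: Player 1 compares 4, 3 and picks T; Column would get 1.
- C: Player 1 compares 12, 1 and picks T; Column would get 10.
- R: Player 1 compares 9, 4 and picks T; Column would get 3.
Among 1, 10, 3, the best is 10 at C. Subgame-perfect outcome: (T, C) with payoffs (12, 10).
For the simultaneous game, intersect best replies.
Player 1's best replies: L→T; C→T; R→T.
Column's best replies: T→C; B→L.
The unique mutual best reply is (T, C), giving (12, 10).
Player 1 earns 12 sequentially versus 12 at the Nash outcome: unchanged.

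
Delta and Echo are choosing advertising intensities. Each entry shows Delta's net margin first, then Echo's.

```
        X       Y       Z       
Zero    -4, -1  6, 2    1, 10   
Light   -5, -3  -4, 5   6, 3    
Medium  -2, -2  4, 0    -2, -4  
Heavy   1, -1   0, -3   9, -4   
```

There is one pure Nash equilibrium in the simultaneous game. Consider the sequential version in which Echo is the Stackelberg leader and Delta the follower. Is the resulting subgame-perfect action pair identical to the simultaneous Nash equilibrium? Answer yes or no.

Backward induction with Echo moving first.
- X → Delta plays Heavy (best of -4, -5, -2, 1); Echo gets -1.
- Y → Delta plays Zero (best of 6, -4, 4, 0); Echo gets 2.
- Z → Delta plays Heavy (best of 1, 6, -2, 9); Echo gets -4.
Echo's induced payoffs are -1, 2, -4, so Echo commits to Y. Subgame-perfect outcome: (Zero, Y) with payoffs (6, 2).
For the simultaneous game, intersect best replies.
Delta's best replies: X→Heavy; Y→Zero; Z→Heavy.
Echo's best replies: Zero→Z; Light→Y; Medium→Y; Heavy→X.
Only (Heavy, X) has each player best-responding; Nash payoffs (1, -1).
Sequential outcome (Zero, Y) differs from the Nash profile (Heavy, X).

no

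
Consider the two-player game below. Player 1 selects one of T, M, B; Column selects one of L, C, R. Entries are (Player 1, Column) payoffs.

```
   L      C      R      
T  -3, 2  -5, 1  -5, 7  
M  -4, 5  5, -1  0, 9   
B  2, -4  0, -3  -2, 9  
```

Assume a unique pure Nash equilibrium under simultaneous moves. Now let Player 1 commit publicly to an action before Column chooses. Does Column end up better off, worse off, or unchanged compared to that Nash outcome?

Work backward from Column's decision.
- T → Column plays R (best of 2, 1, 7); Player 1 gets -5.
- M → Column plays R (best of 5, -1, 9); Player 1 gets 0.
- B → Column plays R (best of -4, -3, 9); Player 1 gets -2.
Among -5, 0, -2, the best is 0 at M. Subgame-perfect outcome: (M, R) with payoffs (0, 9).
Under simultaneous play:
Player 1's best replies: L→B; C→M; R→M.
Column's best replies: T→R; M→R; B→R.
Only (M, R) has each player best-responding; Nash payoffs (0, 9).
Column earns 9 sequentially versus 9 at the Nash outcome: unchanged.

unchanged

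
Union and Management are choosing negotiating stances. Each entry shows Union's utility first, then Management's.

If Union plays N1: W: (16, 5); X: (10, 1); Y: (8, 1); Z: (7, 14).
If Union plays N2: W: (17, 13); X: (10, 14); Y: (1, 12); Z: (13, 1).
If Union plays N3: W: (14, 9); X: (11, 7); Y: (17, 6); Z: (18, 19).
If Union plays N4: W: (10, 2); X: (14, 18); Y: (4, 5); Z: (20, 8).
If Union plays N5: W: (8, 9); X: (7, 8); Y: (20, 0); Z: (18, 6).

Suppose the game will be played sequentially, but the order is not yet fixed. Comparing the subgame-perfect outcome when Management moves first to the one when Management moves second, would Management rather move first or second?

If Union leads: Management's best replies are N1→Z, N2→X, N3→Z, N4→X, N5→W; Union's induced payoffs 7, 10, 18, 14, 8; outcome (N3, Z), payoffs (18, 19).
If Management leads: Union's best replies are W→N2, X→N4, Y→N5, Z→N4; Management's induced payoffs 13, 18, 0, 8; outcome (N4, X), payoffs (14, 18).
Management gets 18 moving first and 19 moving second, so Management prefers to move second.

second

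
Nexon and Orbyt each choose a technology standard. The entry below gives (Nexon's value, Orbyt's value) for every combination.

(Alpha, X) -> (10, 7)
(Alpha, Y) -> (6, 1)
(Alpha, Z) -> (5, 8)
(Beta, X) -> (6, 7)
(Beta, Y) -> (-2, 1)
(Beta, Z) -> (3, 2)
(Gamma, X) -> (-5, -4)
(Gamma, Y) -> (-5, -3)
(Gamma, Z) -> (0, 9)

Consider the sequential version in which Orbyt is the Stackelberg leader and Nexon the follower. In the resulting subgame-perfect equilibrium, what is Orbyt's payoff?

Solve by backward induction (Orbyt leads).
- X: BR = Alpha, leader payoff 7.
- Y: BR = Alpha, leader payoff 1.
- Z: BR = Alpha, leader payoff 8.
Among 7, 1, 8, the best is 8 at Z. Subgame-perfect outcome: (Alpha, Z) with payoffs (5, 8).

8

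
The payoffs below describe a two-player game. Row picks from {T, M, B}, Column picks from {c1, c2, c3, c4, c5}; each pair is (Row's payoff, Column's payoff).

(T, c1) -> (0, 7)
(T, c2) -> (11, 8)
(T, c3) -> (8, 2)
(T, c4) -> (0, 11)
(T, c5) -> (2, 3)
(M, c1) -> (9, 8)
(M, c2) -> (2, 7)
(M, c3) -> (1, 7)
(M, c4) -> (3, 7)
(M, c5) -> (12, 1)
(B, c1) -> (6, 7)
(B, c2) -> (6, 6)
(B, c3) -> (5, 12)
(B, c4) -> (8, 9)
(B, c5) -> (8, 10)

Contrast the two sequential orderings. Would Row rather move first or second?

If Row leads: Column's best replies are T→c4, M→c1, B→c3; Row's induced payoffs 0, 9, 5; outcome (M, c1), payoffs (9, 8).
If Column leads: Row's best replies are c1→M, c2→T, c3→T, c4→B, c5→M; Column's induced payoffs 8, 8, 2, 9, 1; outcome (B, c4), payoffs (8, 9).
Row gets 9 moving first and 8 moving second, so Row prefers to move first.

first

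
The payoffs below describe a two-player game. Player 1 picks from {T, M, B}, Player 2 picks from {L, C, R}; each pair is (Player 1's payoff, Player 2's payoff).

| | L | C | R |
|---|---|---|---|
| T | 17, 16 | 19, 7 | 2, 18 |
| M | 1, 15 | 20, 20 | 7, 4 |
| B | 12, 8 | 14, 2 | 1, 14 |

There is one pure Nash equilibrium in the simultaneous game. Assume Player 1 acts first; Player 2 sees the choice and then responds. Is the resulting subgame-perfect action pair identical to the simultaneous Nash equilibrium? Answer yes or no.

Backward induction with Player 1 moving first.
- T: BR = R, leader payoff 2.
- M: BR = C, leader payoff 20.
- B: BR = R, leader payoff 1.
Among 2, 20, 1, the best is 20 at M. Subgame-perfect outcome: (M, C) with payoffs (20, 20).
Now find the simultaneous Nash equilibrium.
Player 1's best replies: L→T; C→M; R→M.
Player 2's best replies: T→R; M→C; B→R.
The unique mutual best reply is (M, C), giving (20, 20).
Sequential outcome (M, C) coincides with the Nash profile (M, C).

yes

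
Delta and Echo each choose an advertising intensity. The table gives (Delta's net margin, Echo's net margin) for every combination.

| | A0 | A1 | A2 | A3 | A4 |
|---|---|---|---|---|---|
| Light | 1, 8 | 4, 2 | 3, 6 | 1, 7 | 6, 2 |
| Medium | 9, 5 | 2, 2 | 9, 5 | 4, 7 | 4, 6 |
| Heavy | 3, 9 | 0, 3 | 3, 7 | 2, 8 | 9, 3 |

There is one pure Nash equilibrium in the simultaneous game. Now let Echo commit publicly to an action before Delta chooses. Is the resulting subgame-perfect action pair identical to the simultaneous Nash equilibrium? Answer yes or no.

Work backward from Delta's decision.
- A0: Delta compares 1, 9, 3 and picks Medium; Echo would get 5.
- A1: Delta compares 4, 2, 0 and picks Light; Echo would get 2.
- A2: Delta compares 3, 9, 3 and picks Medium; Echo would get 5.
- A3: Delta compares 1, 4, 2 and picks Medium; Echo would get 7.
- A4: Delta compares 6, 4, 9 and picks Heavy; Echo would get 3.
Echo's induced payoffs are 5, 2, 5, 7, 3, so Echo commits to A3. Subgame-perfect outcome: (Medium, A3) with payoffs (4, 7).
Now find the simultaneous Nash equilibrium.
Delta's best replies: A0→Medium; A1→Light; A2→Medium; A3→Medium; A4→Heavy.
Echo's best replies: Light→A0; Medium→A3; Heavy→A0.
The unique mutual best reply is (Medium, A3), giving (4, 7).
Sequential outcome (Medium, A3) coincides with the Nash profile (Medium, A3).

yes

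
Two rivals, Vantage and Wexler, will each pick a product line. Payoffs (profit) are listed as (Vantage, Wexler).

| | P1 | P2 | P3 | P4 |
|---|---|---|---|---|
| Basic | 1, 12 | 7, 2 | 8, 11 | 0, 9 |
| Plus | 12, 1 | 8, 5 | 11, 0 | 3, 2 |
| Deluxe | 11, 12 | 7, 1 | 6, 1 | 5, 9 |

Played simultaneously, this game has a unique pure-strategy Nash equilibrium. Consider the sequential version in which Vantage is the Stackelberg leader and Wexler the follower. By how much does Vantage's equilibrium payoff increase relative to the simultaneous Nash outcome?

Backward induction with Vantage moving first.
- Basic: Wexler compares 12, 2, 11, 9 and picks P1; Vantage would get 1.
- Plus: Wexler compares 1, 5, 0, 2 and picks P2; Vantage would get 8.
- Deluxe: Wexler compares 12, 1, 1, 9 and picks P1; Vantage would get 11.
Among 1, 8, 11, the best is 11 at Deluxe. Subgame-perfect outcome: (Deluxe, P1) with payoffs (11, 12).
Now find the simultaneous Nash equilibrium.
Vantage's best replies: P1→Plus; P2→Plus; P3→Plus; P4→Deluxe.
Wexler's best replies: Basic→P1; Plus→P2; Deluxe→P1.
The unique mutual best reply is (Plus, P2), giving (8, 5).
Vantage's commitment gain: 11 − 8 = 3.

3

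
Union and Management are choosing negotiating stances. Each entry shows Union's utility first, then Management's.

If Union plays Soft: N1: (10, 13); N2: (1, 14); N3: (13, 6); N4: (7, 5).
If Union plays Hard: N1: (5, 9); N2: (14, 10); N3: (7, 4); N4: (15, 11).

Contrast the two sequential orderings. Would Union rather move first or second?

If Union leads: Management's best replies are Soft→N2, Hard→N4; Union's induced payoffs 1, 15; outcome (Hard, N4), payoffs (15, 11).
If Management leads: Union's best replies are N1→Soft, N2→Hard, N3→Soft, N4→Hard; Management's induced payoffs 13, 10, 6, 11; outcome (Soft, N1), payoffs (10, 13).
Union gets 15 moving first and 10 moving second, so Union prefers to move first.

first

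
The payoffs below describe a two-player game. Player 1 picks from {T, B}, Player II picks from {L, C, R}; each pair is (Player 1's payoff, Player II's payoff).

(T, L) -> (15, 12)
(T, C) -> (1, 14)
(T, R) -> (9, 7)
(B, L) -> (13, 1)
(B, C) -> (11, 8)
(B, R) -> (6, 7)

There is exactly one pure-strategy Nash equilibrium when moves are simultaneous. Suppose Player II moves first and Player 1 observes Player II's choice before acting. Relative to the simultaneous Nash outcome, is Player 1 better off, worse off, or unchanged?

better off

Player 1 best-responds to each possible Player II move:
- L → Player 1 plays T (best of 15, 13); Player II gets 12.
- C → Player 1 plays B (best of 1, 11); Player II gets 8.
- R → Player 1 plays T (best of 9, 6); Player II gets 7.
Among 12, 8, 7, the best is 12 at L. Subgame-perfect outcome: (T, L) with payoffs (15, 12).
For the simultaneous game, intersect best replies.
Player 1's best replies: L→T; C→B; R→T.
Player II's best replies: T→C; B→C.
The unique mutual best reply is (B, C), giving (11, 8).
Player 1 earns 15 sequentially versus 11 at the Nash outcome: better off.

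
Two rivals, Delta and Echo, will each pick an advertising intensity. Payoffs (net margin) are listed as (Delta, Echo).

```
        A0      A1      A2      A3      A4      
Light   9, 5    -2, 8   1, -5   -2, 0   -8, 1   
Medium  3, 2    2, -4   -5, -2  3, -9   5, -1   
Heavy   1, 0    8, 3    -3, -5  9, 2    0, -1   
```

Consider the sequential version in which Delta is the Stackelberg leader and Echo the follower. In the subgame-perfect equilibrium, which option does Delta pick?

Heavy

Solve by backward induction (Delta leads).
- Light: Echo compares 5, 8, -5, 0, 1 and picks A1; Delta would get -2.
- Medium: Echo compares 2, -4, -2, -9, -1 and picks A0; Delta would get 3.
- Heavy: Echo compares 0, 3, -5, 2, -1 and picks A1; Delta would get 8.
Delta's induced payoffs are -2, 3, 8, so Delta commits to Heavy. Subgame-perfect outcome: (Heavy, A1) with payoffs (8, 3).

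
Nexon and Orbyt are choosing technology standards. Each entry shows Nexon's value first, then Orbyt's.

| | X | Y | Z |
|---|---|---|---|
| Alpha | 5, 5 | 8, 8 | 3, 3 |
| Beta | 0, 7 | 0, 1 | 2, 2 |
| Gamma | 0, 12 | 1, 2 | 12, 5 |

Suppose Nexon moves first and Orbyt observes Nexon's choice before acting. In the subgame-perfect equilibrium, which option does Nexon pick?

Work backward from Orbyt's decision.
- Alpha: Orbyt compares 5, 8, 3 and picks Y; Nexon would get 8.
- Beta: Orbyt compares 7, 1, 2 and picks X; Nexon would get 0.
- Gamma: Orbyt compares 12, 2, 5 and picks X; Nexon would get 0.
Maximizing over 8, 0, 0, Nexon chooses Alpha. Subgame-perfect outcome: (Alpha, Y) with payoffs (8, 8).

Alpha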